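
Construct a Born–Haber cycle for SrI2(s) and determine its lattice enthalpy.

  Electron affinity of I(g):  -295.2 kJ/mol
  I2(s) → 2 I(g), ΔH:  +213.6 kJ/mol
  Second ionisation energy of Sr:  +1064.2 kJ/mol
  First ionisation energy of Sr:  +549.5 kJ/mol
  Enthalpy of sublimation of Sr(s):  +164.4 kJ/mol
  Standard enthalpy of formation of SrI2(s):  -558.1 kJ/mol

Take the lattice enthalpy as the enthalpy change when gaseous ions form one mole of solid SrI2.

U = -1959.4 kJ/mol

ΔHf° = 1·ΔHsub + 1·(ΣIE) + 1·D(I2) + 2·EA + U
-558.1 = 1·(+164.4) + 1·(+1613.7) + 1·(+213.6) + 2·(-295.2) + U
U = -558.1 − (+1401.3) = -1959.4 kJ/mol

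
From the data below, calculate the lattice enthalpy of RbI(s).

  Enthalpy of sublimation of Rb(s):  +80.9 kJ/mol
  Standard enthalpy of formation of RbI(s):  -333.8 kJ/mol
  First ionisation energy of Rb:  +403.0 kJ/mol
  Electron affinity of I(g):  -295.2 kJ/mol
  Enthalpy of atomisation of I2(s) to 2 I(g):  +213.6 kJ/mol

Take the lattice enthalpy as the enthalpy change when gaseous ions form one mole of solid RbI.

U = -629.3 kJ/mol

ΔHf° = 1·ΔHsub + 1·(ΣIE) + 1/2·D(I2) + 1·EA + U
-333.8 = 1·(+80.9) + 1·(+403.0) + 1/2·(+213.6) + 1·(-295.2) + U
U = -333.8 − (+295.5) = -629.3 kJ/mol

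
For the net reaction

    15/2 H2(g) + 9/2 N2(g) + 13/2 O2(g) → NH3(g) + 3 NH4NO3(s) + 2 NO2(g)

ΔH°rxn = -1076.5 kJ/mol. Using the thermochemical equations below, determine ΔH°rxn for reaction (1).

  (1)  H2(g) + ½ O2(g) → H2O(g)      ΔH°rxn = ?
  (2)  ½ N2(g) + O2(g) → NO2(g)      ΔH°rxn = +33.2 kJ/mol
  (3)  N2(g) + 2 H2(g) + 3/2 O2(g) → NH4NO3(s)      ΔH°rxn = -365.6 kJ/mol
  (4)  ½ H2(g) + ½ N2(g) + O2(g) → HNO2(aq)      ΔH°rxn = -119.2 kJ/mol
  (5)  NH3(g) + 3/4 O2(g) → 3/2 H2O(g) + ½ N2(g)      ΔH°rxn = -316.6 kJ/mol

(1) × 3/2: contributes 3/2·x
(2) × 2 (scale by 2 for the 2 NO2(g)): (2)·(+33.2) = +66.4 kJ/mol
(3) × 3 (scale by 3 for the 3 NH4NO3(s)): (3)·(-365.6) = -1096.8 kJ/mol
(4): not needed (HNO2(aq) appears nowhere else).
(5) reversed (NH3(g) must end up as a product): +316.6 kJ/mol
-1076.5 = (+66.4) + (-1096.8) + (+316.6) + 3/2·x
x = (-1076.5 − (-713.8)) / (3/2) = -241.8 kJ/mol

ΔH°rxn = -241.8 kJ/mol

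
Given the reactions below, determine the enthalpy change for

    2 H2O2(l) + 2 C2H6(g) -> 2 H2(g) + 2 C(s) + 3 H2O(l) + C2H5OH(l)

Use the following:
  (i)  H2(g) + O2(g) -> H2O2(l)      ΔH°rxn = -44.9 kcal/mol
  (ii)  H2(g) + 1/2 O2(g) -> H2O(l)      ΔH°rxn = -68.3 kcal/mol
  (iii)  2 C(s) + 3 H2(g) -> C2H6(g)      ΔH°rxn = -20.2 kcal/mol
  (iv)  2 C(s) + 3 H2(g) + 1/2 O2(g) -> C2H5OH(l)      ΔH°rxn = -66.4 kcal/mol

ΔH°rxn = -141.1 kcal/mol

(i) reversed and × 2 (H2O2(l) must end up as a reactant; scale by 2 for the 2 H2O2(l)): (-2)·(-44.9) = +89.8 kcal/mol
(ii) × 3 (×3 to match 3 H2O(l) in the target): (3)·(-68.3) = -204.9 kcal/mol
(iii) reversed and × 2 (C2H6(g) must end up as a reactant; ×2 to match 2 C2H6(g) in the target): (-2)·(-20.2) = +40.4 kcal/mol
(iv) as written (C2H5OH(l) already on the product side): -66.4 kcal/mol
Since enthalpy is a state function, ΔH°rxn = (-2)·(-44.9) + (3)·(-68.3) + (-2)·(-20.2) + (1)·(-66.4) = -141.1 kcal/mol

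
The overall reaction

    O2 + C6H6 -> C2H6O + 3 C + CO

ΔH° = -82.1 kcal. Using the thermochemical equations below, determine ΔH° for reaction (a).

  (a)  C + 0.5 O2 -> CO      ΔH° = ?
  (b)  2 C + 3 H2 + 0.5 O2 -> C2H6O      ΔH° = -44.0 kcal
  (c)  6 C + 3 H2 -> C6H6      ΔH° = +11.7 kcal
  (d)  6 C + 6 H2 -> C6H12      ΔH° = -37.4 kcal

(a) as written (CO already on the product side): contributes x
(b) as written (C2H6O already on the product side): -44.0 kcal
(c) reversed (reverse to put C6H6 on the reactant side): -11.7 kcal
(d): not needed (C6H12 appears nowhere else).
-82.1 = (-44.0) + (-11.7) + x
x = (-82.1 − (-55.7)) / (1) = -26.4 kcal

ΔH° = -26.4 kcal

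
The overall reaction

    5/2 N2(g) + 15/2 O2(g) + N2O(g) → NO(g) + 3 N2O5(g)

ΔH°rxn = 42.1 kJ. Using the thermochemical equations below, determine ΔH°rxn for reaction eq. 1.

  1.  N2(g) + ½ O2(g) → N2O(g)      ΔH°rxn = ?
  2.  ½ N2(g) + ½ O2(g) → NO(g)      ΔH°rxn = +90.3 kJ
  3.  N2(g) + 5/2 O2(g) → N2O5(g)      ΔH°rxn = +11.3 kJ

eq. 1 reversed: contributes −x
eq. 2 as written: +90.3 kJ
eq. 3 × 3: (3)·(+11.3) = +33.9 kJ
+42.1 = (+90.3) + (+33.9) − x
x = (+42.1 − (+124.2)) / (-1) = 82.1 kJ

ΔH°rxn = 82.1 kJ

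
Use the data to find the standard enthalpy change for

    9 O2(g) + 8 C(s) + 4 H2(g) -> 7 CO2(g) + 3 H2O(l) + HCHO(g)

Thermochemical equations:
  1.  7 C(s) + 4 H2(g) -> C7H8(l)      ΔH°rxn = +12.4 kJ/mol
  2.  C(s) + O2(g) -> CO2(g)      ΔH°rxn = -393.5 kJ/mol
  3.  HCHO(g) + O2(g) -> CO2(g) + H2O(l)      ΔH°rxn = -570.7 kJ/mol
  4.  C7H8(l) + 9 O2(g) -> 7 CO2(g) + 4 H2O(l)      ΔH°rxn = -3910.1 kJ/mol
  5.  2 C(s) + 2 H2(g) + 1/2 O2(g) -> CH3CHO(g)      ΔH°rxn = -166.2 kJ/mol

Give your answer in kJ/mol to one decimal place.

eq. 1 as written: +12.4 kJ/mol
eq. 2 as written: -393.5 kJ/mol
eq. 3 reversed: +570.7 kJ/mol
eq. 4 as written: -3910.1 kJ/mol
eq. 5: not needed.
Since enthalpy is a state function, ΔH°rxn = (+12.4) + (-393.5) + (+570.7) + (-3910.1) = -3720.5 kJ/mol

ΔH°rxn = -3720.5 kJ/mol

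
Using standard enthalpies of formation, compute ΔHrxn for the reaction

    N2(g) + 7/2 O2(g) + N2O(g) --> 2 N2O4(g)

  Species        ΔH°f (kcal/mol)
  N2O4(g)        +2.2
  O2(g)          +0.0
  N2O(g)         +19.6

ΔHrxn = -15.2 kcal/mol

Products: 2·(+2.2) = +4.4
Reactants: 1·(+0.0) + 7/2·(+0.0) + 1·(+19.6) = +19.6
ΔHrxn = (+4.4) − (+19.6) = -15.2 kcal/mol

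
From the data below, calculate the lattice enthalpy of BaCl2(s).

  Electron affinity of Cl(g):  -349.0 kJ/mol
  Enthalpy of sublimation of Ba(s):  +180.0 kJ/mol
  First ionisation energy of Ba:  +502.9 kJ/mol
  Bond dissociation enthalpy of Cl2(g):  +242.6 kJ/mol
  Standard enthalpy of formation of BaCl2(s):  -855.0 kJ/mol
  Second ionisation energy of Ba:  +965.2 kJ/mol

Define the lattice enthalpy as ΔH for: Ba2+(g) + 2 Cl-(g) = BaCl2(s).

U = -2047.7 kJ/mol

ΔHf° = 1·ΔHsub + 1·(ΣIE) + 1·D(Cl2) + 2·EA + U
-855.0 = 1·(+180.0) + 1·(+1468.1) + 1·(+242.6) + 2·(-349.0) + U
U = -855.0 − (+1192.7) = -2047.7 kJ/mol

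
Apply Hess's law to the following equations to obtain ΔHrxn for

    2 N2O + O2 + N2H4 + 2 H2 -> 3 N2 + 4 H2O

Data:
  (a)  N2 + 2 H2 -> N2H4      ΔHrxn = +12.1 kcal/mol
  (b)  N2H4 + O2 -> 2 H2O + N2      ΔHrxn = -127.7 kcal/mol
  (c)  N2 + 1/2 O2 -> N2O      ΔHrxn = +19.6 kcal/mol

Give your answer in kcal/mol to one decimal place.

(a) as written (H2 already on the reactant side): +12.1 kcal/mol
(b) × 2 (scale by 2 for the 4 H2O): (2)·(-127.7) = -255.4 kcal/mol
(c) reversed and × 2 (N2O must end up as a reactant; ×2 to match 2 N2O in the target): (-2)·(+19.6) = -39.2 kcal/mol
ΔHrxn = (1)·(+12.1) + (2)·(-127.7) + (-2)·(+19.6) = -282.5 kcal/mol

ΔHrxn = -282.5 kcal/mol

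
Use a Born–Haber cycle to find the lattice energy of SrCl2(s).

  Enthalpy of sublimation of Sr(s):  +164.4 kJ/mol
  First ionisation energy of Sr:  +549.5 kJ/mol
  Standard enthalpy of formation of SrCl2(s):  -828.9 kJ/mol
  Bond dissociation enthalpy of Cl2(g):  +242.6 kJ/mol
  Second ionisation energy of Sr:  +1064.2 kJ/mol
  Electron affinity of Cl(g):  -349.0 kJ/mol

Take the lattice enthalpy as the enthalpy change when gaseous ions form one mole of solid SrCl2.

U = -2151.6 kJ/mol

ΔHf° = 1·ΔHsub + 1·(ΣIE) + 1·D(Cl2) + 2·EA + U
-828.9 = 1·(+164.4) + 1·(+1613.7) + 1·(+242.6) + 2·(-349.0) + U
U = -828.9 − (+1322.7) = -2151.6 kJ/mol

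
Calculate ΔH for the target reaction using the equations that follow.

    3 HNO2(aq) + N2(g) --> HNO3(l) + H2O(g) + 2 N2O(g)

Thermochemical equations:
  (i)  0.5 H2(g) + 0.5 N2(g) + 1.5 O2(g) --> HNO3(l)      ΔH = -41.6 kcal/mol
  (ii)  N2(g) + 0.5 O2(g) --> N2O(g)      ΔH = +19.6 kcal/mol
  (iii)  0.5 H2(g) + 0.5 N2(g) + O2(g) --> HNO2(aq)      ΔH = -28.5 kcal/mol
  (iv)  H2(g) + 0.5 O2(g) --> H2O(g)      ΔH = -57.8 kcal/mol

ΔH = 25.3 kcal/mol

(i) as written (HNO3(l) already on the product side): -41.6 kcal/mol
(ii) × 2 (scale by 2 for the 2 N2O(g)): (2)·(+19.6) = +39.2 kcal/mol
(iii) reversed and × 3 (reverse to put HNO2(aq) on the reactant side; scale by 3 for the 3 HNO2(aq)): (-3)·(-28.5) = +85.5 kcal/mol
(iv) as written (H2O(g) already on the product side): -57.8 kcal/mol
ΔH = (-41.6) + (+39.2) + (+85.5) + (-57.8) = 25.3 kcal/mol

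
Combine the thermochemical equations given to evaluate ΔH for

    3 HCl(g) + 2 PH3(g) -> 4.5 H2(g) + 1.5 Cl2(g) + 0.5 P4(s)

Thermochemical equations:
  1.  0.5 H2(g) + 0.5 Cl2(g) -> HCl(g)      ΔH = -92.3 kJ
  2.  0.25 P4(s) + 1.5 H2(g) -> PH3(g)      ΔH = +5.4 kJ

ΔH = 266.1 kJ

eq. 1 reversed and × 3: (-3)·(-92.3) = +276.9 kJ
eq. 2 reversed and × 2: (-2)·(+5.4) = -10.8 kJ
By Hess's law, ΔH = (-3)·(-92.3) + (-2)·(+5.4) = 266.1 kJ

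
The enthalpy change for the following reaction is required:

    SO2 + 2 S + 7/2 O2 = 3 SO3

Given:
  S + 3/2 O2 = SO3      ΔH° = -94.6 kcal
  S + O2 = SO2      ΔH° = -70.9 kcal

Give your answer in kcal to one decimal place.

equation 1 × 3 (×3 to match 3 SO3 in the target): (3)·(-94.6) = -283.8 kcal
equation 2 reversed (reverse to put SO2 on the reactant side): +70.9 kcal
Summing the manipulated equations, ΔH° = (-283.8) + (+70.9) = -212.9 kcal

ΔH° = -212.9 kcal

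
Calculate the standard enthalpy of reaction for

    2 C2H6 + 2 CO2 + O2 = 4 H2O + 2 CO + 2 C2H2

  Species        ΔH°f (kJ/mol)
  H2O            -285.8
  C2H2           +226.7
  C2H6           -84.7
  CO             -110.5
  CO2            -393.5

Products: 4·(-285.8) + 2·(-110.5) + 2·(+226.7) = -910.8
Reactants: 2·(-84.7) + 2·(-393.5) + 1·(+0.0) = -956.4
ΔH° = (-910.8) − (-956.4) = 45.6 kJ/mol

ΔH° = 45.6 kJ/mol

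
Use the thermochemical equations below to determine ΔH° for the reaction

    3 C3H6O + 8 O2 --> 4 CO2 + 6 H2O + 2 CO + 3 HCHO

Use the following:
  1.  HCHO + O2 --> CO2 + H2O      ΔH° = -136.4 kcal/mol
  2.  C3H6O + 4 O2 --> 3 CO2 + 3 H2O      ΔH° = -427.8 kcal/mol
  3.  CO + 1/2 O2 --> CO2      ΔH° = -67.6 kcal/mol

eq. 1 reversed and × 3: (-3)·(-136.4) = +409.2 kcal/mol
eq. 2 × 3: (3)·(-427.8) = -1283.4 kcal/mol
eq. 3 reversed and × 2: (-2)·(-67.6) = +135.2 kcal/mol
Summing the manipulated equations, ΔH° = (-3)·(-136.4) + (3)·(-427.8) + (-2)·(-67.6) = -739.0 kcal/mol

ΔH° = -739.0 kcal/mol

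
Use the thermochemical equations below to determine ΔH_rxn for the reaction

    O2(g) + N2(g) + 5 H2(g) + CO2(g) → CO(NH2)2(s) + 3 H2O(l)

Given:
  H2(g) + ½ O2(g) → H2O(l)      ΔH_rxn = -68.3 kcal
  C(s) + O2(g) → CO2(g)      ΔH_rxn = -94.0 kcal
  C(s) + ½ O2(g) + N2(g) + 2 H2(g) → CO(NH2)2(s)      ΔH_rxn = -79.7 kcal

ΔH_rxn = -190.6 kcal

equation 1 × 3: (3)·(-68.3) = -204.9 kcal
equation 2 reversed: +94.0 kcal
equation 3 as written: -79.7 kcal
ΔH_rxn = (-204.9) + (+94.0) + (-79.7) = -190.6 kcal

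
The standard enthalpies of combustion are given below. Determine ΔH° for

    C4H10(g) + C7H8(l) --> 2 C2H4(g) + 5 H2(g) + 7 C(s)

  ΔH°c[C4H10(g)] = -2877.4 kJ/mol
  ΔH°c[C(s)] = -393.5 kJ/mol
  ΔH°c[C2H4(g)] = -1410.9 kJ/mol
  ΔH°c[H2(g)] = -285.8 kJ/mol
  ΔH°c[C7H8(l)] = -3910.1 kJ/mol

ΔH° = 217.8 kJ/mol

With combustion enthalpies, reactants minus products:
= [1·(-2877.4) + 1·(-3910.1)] − [2·(-1410.9) + 5·(-285.8) + 7·(-393.5)]
= 217.8 kJ/mol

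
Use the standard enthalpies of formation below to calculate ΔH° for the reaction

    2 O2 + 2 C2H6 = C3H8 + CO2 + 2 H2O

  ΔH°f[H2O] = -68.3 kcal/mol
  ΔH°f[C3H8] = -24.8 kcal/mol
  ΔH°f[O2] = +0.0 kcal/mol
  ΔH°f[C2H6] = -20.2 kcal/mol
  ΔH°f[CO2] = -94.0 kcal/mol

ΔH° = -215.0 kcal/mol

Products: 1·(-24.8) + 1·(-94.0) + 2·(-68.3) = -255.4
Reactants: 2·(+0.0) + 2·(-20.2) = -40.4
ΔH° = (-255.4) − (-40.4) = -215.0 kcal/mol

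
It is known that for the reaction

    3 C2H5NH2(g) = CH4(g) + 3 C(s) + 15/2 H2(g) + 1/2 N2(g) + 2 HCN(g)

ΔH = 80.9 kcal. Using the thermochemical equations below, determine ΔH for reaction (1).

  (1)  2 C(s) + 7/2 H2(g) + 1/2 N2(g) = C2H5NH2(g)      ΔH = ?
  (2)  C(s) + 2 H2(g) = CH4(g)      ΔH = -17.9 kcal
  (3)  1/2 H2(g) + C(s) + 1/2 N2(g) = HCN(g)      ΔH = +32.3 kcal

(1) reversed and × 3: contributes −3·x
(2) as written: -17.9 kcal
(3) × 2: (2)·(+32.3) = +64.6 kcal
+80.9 = (-17.9) + (+64.6) − 3·x
x = (+80.9 − (+46.7)) / (-3) = -11.4 kcal

ΔH = -11.4 kcal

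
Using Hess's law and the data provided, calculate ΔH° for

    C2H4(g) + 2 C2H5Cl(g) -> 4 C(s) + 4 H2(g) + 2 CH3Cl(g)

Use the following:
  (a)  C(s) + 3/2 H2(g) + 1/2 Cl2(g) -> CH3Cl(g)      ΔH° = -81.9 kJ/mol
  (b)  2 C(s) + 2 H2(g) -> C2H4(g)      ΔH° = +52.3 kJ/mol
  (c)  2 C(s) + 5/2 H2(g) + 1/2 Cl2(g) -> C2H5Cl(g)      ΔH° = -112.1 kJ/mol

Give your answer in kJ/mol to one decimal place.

(a) × 2: (2)·(-81.9) = -163.8 kJ/mol
(b) reversed: -52.3 kJ/mol
(c) reversed and × 2: (-2)·(-112.1) = +224.2 kJ/mol
Since enthalpy is a state function, ΔH° = (2)·(-81.9) + (-1)·(+52.3) + (-2)·(-112.1) = 8.1 kJ/mol

ΔH° = 8.1 kJ/mol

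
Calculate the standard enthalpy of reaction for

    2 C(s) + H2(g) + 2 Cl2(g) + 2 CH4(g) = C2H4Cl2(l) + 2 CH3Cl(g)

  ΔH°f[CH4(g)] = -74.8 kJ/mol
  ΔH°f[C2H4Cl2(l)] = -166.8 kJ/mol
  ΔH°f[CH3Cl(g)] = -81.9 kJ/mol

ΔHrxn = -181.0 kJ/mol

Products: 1·(-166.8) + 2·(-81.9) = -330.6
Reactants: 2·(+0.0) + 1·(+0.0) + 2·(+0.0) + 2·(-74.8) = -149.6
ΔHrxn = (-330.6) − (-149.6) = -181.0 kJ/mol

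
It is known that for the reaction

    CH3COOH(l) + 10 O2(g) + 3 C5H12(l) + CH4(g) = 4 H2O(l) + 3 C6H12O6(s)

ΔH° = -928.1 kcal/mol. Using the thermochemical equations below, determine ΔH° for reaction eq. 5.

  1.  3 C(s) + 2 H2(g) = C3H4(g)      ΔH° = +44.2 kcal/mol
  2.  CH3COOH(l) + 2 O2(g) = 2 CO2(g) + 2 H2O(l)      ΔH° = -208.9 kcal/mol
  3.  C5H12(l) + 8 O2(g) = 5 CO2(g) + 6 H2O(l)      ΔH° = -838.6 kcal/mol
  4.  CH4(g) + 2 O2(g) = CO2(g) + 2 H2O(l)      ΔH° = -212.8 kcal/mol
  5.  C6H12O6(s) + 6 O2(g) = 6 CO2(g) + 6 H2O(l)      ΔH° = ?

eq. 1: not needed.
eq. 2 as written: -208.9 kcal/mol
eq. 3 × 3: (3)·(-838.6) = -2515.8 kcal/mol
eq. 4 as written: -212.8 kcal/mol
eq. 5 reversed and × 3: contributes −3·x
-928.1 = (-208.9) + (-2515.8) + (-212.8) − 3·x
x = (-928.1 − (-2937.5)) / (-3) = -669.8 kcal/mol

ΔH° = -669.8 kcal/mol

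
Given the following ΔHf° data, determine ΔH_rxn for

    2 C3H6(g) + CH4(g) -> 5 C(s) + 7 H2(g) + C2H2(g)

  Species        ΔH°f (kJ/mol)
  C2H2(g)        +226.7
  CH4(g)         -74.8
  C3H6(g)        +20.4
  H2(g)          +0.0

ΔH_rxn = 260.7 kJ/mol

Products: 5·(+0.0) + 7·(+0.0) + 1·(+226.7) = +226.7
Reactants: 2·(+20.4) + 1·(-74.8) = -34.0
ΔH_rxn = (+226.7) − (-34.0) = 260.7 kJ/mol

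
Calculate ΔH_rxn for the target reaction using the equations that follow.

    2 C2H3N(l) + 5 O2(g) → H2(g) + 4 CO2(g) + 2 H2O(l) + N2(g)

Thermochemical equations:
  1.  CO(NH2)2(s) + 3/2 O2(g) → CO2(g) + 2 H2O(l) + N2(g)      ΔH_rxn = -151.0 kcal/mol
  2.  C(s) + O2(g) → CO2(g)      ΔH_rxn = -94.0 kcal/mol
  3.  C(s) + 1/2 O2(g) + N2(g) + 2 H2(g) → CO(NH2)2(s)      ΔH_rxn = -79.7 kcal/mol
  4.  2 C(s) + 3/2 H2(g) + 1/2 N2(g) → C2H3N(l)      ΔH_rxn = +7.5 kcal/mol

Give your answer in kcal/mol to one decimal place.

ΔH_rxn = -527.7 kcal/mol

eq. 1 as written (H2O(l) already on the product side): -151.0 kcal/mol
eq. 2 × 3: (3)·(-94.0) = -282.0 kcal/mol
eq. 3 as written: -79.7 kcal/mol
eq. 4 reversed and × 2 (C2H3N(l) must end up as a reactant; scale by 2 for the 2 C2H3N(l)): (-2)·(+7.5) = -15.0 kcal/mol
ΔH_rxn = (-151.0) + (-282.0) + (-79.7) + (-15.0) = -527.7 kcal/mol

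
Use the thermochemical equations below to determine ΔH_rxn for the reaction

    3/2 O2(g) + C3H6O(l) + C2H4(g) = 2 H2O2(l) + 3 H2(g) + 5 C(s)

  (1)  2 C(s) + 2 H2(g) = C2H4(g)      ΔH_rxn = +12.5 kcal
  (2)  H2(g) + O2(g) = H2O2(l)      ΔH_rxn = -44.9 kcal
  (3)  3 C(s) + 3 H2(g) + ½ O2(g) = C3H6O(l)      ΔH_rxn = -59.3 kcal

ΔH_rxn = -43.0 kcal

(1) reversed (reverse to put C2H4(g) on the reactant side): -12.5 kcal
(2) × 2 (scale by 2 for the 2 H2O2(l)): (2)·(-44.9) = -89.8 kcal
(3) reversed (C3H6O(l) must end up as a reactant): +59.3 kcal
ΔH_rxn = (-12.5) + (-89.8) + (+59.3) = -43.0 kcal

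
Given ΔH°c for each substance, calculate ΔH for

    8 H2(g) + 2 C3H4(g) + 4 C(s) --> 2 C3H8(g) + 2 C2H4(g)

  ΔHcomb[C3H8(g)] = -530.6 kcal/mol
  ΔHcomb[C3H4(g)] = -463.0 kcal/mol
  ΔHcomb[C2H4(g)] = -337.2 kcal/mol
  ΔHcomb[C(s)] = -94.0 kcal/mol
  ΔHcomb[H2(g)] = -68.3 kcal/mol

ΔH = -112.8 kcal/mol

Using ΔH = Σ nΔHc°(reactants) − Σ nΔHc°(products):
= [8·(-68.3) + 2·(-463.0) + 4·(-94.0)] − [2·(-530.6) + 2·(-337.2)]
= -112.8 kcal/mol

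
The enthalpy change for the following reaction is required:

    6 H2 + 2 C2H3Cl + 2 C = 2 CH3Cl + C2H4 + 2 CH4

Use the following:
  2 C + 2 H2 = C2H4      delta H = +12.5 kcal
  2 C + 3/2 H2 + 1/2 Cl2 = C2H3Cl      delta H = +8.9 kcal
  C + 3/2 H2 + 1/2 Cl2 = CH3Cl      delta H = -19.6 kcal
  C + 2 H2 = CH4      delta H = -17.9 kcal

delta H = -80.3 kcal

equation 1 as written (C2H4 already on the product side): +12.5 kcal
equation 2 reversed and × 2 (C2H3Cl must end up as a reactant; ×2 to match 2 C2H3Cl in the target): (-2)·(+8.9) = -17.8 kcal
equation 3 × 2 (scale by 2 for the 2 CH3Cl): (2)·(-19.6) = -39.2 kcal
equation 4 × 2 (×2 to match 2 CH4 in the target): (2)·(-17.9) = -35.8 kcal
By Hess's law, delta H = (+12.5) + (-17.8) + (-39.2) + (-35.8) = -80.3 kcal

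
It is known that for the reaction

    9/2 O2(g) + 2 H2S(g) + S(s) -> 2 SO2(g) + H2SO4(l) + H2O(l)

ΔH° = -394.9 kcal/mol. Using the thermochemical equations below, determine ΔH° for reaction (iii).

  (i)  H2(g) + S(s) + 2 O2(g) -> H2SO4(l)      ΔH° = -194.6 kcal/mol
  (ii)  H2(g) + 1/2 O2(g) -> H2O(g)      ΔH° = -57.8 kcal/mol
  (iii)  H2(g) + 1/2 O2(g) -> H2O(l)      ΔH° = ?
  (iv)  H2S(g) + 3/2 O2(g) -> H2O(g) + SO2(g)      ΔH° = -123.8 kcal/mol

(i) as written: -194.6 kcal/mol
(ii) reversed and × 2: (-2)·(-57.8) = +115.6 kcal/mol
(iii) as written: contributes x
(iv) × 2: (2)·(-123.8) = -247.6 kcal/mol
-394.9 = (-194.6) + (+115.6) + (-247.6) + x
x = (-394.9 − (-326.6)) / (1) = -68.3 kcal/mol

ΔH° = -68.3 kcal/mol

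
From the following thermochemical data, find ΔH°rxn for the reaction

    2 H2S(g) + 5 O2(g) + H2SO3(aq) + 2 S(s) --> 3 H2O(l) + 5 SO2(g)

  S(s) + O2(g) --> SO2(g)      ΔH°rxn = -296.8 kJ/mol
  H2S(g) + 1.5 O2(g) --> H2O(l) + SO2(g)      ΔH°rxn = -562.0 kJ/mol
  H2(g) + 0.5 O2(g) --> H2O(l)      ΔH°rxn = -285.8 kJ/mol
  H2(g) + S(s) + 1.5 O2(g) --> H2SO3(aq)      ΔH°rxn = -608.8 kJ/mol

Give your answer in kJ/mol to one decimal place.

ΔH°rxn = -1691.4 kJ/mol

equation 1 × 3: (3)·(-296.8) = -890.4 kJ/mol
equation 2 × 2: (2)·(-562.0) = -1124.0 kJ/mol
equation 3 as written: -285.8 kJ/mol
equation 4 reversed: +608.8 kJ/mol
ΔH°rxn = (-890.4) + (-1124.0) + (-285.8) + (+608.8) = -1691.4 kJ/mol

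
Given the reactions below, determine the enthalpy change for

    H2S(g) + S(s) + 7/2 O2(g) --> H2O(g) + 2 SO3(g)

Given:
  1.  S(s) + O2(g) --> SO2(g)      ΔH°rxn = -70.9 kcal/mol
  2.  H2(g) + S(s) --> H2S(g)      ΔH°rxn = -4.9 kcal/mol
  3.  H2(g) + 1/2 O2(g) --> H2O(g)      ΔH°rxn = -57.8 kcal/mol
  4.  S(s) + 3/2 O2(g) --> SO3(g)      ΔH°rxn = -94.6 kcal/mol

ΔH°rxn = -242.1 kcal/mol

eq. 1: not needed.
eq. 2 reversed: +4.9 kcal/mol
eq. 3 as written: -57.8 kcal/mol
eq. 4 × 2: (2)·(-94.6) = -189.2 kcal/mol
Summing the manipulated equations, ΔH°rxn = (+4.9) + (-57.8) + (-189.2) = -242.1 kcal/mol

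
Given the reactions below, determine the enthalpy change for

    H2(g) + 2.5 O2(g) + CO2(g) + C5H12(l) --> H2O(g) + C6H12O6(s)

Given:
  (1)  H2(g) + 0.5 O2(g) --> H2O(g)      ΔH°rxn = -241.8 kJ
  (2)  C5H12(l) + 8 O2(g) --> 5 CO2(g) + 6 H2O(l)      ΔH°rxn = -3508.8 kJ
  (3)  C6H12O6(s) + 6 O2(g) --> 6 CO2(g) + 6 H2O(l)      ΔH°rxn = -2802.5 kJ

ΔH°rxn = -948.1 kJ

(1) as written (H2O(g) already on the product side): -241.8 kJ
(2) as written (C5H12(l) already on the reactant side): -3508.8 kJ
(3) reversed (reverse to put C6H12O6(s) on the product side): +2802.5 kJ
Summing the manipulated equations, ΔH°rxn = (-241.8) + (-3508.8) + (+2802.5) = -948.1 kJ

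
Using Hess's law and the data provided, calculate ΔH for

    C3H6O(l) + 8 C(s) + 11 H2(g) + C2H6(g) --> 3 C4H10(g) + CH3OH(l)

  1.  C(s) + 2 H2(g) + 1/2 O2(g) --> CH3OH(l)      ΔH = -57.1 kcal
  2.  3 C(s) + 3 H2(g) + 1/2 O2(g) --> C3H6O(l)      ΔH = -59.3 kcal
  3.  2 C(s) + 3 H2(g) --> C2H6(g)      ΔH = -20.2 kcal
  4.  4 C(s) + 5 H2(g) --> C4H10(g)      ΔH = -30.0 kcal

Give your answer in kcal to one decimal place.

ΔH = -67.6 kcal

eq. 1 as written: -57.1 kcal
eq. 2 reversed: +59.3 kcal
eq. 3 reversed: +20.2 kcal
eq. 4 × 3: (3)·(-30.0) = -90.0 kcal
By Hess's law, ΔH = (-57.1) + (+59.3) + (+20.2) + (-90.0) = -67.6 kcal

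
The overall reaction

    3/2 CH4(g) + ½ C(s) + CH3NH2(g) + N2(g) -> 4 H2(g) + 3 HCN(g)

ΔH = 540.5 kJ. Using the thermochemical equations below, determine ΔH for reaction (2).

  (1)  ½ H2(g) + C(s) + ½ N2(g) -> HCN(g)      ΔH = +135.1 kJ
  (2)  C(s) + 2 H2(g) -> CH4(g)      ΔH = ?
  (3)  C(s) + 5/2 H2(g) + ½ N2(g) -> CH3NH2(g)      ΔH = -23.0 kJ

ΔH = -74.8 kJ

(1) × 3: (3)·(+135.1) = +405.3 kJ
(2) reversed and × 3/2: contributes −3/2·x
(3) reversed: +23.0 kJ
+540.5 = (+405.3) + (+23.0) − 3/2·x
x = (+540.5 − (+428.3)) / (-3/2) = -74.8 kJ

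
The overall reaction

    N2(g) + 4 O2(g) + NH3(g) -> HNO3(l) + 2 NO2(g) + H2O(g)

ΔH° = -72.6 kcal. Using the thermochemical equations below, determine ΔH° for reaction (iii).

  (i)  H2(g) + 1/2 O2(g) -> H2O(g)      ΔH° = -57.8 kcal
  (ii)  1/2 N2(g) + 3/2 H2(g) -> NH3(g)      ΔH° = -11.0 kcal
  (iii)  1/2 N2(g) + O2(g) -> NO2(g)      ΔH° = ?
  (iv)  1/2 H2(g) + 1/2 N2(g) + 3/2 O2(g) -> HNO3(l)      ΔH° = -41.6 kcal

ΔH° = 7.9 kcal

(i) as written: -57.8 kcal
(ii) reversed: +11.0 kcal
(iii) × 2: contributes 2·x
(iv) as written: -41.6 kcal
-72.6 = (-57.8) + (+11.0) + (-41.6) + 2·x
x = (-72.6 − (-88.4)) / (2) = 7.9 kcal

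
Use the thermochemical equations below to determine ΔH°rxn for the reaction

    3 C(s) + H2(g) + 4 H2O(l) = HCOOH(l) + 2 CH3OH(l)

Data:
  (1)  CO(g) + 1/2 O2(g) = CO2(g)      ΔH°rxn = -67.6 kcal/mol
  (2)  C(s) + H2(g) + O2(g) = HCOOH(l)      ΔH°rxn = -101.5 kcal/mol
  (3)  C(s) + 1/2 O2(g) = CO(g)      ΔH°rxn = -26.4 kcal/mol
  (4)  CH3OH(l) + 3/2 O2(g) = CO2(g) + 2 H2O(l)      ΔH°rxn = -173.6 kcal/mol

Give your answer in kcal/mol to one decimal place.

(1) × 2: (2)·(-67.6) = -135.2 kcal/mol
(2) as written (HCOOH(l) already on the product side): -101.5 kcal/mol
(3) × 2: (2)·(-26.4) = -52.8 kcal/mol
(4) reversed and × 2 (CH3OH(l) must end up as a product; scale by 2 for the 2 CH3OH(l)): (-2)·(-173.6) = +347.2 kcal/mol
ΔH°rxn = (2)·(-67.6) + (1)·(-101.5) + (2)·(-26.4) + (-2)·(-173.6) = 57.7 kcal/mol

ΔH°rxn = 57.7 kcal/mol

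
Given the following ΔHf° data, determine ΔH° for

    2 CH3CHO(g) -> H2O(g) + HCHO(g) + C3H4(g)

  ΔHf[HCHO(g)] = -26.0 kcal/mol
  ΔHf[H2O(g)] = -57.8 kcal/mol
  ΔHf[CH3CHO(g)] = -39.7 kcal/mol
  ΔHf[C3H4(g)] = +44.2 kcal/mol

ΔH°rxn = Σ nΔHf°(products) − Σ nΔHf°(reactants).
Products: 1·(-57.8) + 1·(-26.0) + 1·(+44.2) = -39.6
Reactants: 2·(-39.7) = -79.4
ΔH° = (-39.6) − (-79.4) = 39.8 kcal/mol

ΔH° = 39.8 kcal/mol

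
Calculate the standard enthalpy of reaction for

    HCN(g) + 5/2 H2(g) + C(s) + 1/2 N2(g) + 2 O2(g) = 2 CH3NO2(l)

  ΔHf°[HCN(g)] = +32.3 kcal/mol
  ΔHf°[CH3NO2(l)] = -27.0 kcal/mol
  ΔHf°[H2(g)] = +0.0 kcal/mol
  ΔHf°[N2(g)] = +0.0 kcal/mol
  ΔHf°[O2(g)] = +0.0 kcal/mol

Products: 2·(-27.0) = -54.0
Reactants: 1·(+32.3) + 5/2·(+0.0) + 1·(+0.0) + 1/2·(+0.0) + 2·(+0.0) = +32.3
ΔH_rxn = (-54.0) − (+32.3) = -86.3 kcal/mol

ΔH_rxn = -86.3 kcal/mol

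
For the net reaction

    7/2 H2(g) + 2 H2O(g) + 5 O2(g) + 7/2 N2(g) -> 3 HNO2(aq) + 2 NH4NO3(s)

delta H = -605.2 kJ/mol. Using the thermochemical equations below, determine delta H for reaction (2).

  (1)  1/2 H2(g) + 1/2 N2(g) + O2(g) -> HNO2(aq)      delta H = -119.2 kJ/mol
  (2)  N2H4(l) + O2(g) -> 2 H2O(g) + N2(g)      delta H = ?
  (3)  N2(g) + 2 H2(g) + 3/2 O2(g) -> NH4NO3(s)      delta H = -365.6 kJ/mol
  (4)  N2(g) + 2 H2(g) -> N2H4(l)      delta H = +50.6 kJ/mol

delta H = -534.2 kJ/mol

(1) × 3: (3)·(-119.2) = -357.6 kJ/mol
(2) reversed: contributes −x
(3) × 2: (2)·(-365.6) = -731.2 kJ/mol
(4) reversed: -50.6 kJ/mol
-605.2 = (-357.6) + (-731.2) + (-50.6) − x
x = (-605.2 − (-1139.4)) / (-1) = -534.2 kJ/mol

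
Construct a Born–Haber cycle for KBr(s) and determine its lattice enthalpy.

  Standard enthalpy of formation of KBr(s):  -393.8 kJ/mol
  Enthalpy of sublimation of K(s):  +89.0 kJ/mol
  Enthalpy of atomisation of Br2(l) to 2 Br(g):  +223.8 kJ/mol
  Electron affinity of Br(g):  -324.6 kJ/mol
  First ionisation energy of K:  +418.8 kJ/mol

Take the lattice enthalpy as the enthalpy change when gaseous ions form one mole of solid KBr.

U = -688.9 kJ/mol

ΔHf° = 1·ΔHsub + 1·(ΣIE) + 1/2·D(Br2) + 1·EA + U
-393.8 = 1·(+89.0) + 1·(+418.8) + 1/2·(+223.8) + 1·(-324.6) + U
U = -393.8 − (+295.1) = -688.9 kJ/mol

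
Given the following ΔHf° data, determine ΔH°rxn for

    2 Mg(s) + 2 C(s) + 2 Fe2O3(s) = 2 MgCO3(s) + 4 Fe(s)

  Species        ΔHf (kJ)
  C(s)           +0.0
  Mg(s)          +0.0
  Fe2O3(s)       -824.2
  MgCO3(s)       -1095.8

ΔH°rxn = -543.2 kJ

Products: 2·(-1095.8) + 4·(+0.0) = -2191.6
Reactants: 2·(+0.0) + 2·(+0.0) + 2·(-824.2) = -1648.4
ΔH°rxn = (-2191.6) − (-1648.4) = -543.2 kJ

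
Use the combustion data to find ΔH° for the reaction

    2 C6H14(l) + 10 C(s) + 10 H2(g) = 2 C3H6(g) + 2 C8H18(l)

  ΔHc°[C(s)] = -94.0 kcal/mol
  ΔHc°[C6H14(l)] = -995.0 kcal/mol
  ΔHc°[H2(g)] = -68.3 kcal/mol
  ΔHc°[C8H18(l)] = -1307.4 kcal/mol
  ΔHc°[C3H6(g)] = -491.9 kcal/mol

ΔH° = -14.4 kcal/mol

Using ΔH = Σ nΔHc°(reactants) − Σ nΔHc°(products):
= [2·(-995.0) + 10·(-94.0) + 10·(-68.3)] − [2·(-491.9) + 2·(-1307.4)]
= -14.4 kcal/mol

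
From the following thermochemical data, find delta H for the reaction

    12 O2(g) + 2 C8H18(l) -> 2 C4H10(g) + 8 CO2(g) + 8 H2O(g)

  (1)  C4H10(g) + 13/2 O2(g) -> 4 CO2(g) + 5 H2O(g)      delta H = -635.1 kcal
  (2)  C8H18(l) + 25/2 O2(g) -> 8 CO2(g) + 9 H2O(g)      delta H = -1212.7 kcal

(1) reversed and × 2 (C4H10(g) must end up as a product; ×2 to match 2 C4H10(g) in the target): (-2)·(-635.1) = +1270.2 kcal
(2) × 2 (scale by 2 for the 2 C8H18(l)): (2)·(-1212.7) = -2425.4 kcal
Since enthalpy is a state function, delta H = (+1270.2) + (-2425.4) = -1155.2 kcal

delta H = -1155.2 kcal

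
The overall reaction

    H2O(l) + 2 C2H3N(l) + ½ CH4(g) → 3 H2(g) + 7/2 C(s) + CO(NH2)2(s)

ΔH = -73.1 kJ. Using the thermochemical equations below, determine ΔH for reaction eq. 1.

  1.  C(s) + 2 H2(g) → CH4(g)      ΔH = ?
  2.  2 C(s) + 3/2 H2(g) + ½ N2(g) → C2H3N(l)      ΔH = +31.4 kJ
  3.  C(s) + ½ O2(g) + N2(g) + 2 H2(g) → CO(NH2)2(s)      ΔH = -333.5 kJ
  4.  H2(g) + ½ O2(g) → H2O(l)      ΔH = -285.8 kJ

eq. 1 reversed and × 1/2: contributes −1/2·x
eq. 2 reversed and × 2: (-2)·(+31.4) = -62.8 kJ
eq. 3 as written: -333.5 kJ
eq. 4 reversed: +285.8 kJ
-73.1 = (-62.8) + (-333.5) + (+285.8) − 1/2·x
x = (-73.1 − (-110.5)) / (-1/2) = -74.8 kJ

ΔH = -74.8 kJ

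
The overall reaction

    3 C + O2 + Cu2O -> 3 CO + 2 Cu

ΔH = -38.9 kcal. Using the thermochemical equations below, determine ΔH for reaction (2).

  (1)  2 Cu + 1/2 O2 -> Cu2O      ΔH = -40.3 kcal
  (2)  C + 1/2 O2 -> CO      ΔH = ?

(1) reversed (reverse to put Cu2O on the reactant side): +40.3 kcal
(2) × 3 (×3 to match 3 CO in the target): contributes 3·x
-38.9 = (+40.3) + 3·x
x = (-38.9 − (+40.3)) / (3) = -26.4 kcal

ΔH = -26.4 kcal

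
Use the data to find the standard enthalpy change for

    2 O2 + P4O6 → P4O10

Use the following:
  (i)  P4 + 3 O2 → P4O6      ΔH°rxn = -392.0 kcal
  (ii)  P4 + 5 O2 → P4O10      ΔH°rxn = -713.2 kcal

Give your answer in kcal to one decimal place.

(i) reversed: +392.0 kcal
(ii) as written: -713.2 kcal
ΔH°rxn = (+392.0) + (-713.2) = -321.2 kcal

ΔH°rxn = -321.2 kcal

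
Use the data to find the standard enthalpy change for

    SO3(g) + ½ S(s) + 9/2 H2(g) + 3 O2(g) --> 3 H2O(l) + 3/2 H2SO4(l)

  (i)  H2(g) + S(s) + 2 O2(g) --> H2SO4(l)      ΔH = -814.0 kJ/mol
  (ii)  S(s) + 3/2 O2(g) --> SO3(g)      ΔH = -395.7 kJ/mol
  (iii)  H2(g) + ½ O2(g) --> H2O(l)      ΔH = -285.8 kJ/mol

ΔH = -1682.7 kJ/mol

(i) × 3/2: (3/2)·(-814.0) = -1221.0 kJ/mol
(ii) reversed: +395.7 kJ/mol
(iii) × 3: (3)·(-285.8) = -857.4 kJ/mol
ΔH = (-1221.0) + (+395.7) + (-857.4) = -1682.7 kJ/mol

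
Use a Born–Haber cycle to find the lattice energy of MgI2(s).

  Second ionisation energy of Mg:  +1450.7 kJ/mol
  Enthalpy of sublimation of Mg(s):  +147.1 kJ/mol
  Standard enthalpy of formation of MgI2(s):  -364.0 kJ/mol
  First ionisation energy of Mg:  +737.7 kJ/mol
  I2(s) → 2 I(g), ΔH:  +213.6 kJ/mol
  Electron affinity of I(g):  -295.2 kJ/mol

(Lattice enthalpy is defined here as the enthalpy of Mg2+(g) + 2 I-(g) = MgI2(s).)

U = -2322.7 kJ/mol

ΔHf° = 1·ΔHsub + 1·(ΣIE) + 1·D(I2) + 2·EA + U
-364.0 = 1·(+147.1) + 1·(+2188.4) + 1·(+213.6) + 2·(-295.2) + U
U = -364.0 − (+1958.7) = -2322.7 kJ/mol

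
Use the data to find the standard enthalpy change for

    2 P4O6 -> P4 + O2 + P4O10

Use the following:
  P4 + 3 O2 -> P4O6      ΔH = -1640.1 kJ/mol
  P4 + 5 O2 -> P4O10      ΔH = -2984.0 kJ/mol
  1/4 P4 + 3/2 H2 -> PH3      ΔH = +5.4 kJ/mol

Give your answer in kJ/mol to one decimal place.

ΔH = 296.2 kJ/mol

equation 1 reversed and × 2 (reverse to put P4O6 on the reactant side; ×2 to match 2 P4O6 in the target): (-2)·(-1640.1) = +3280.2 kJ/mol
equation 2 as written (P4O10 already on the product side): -2984.0 kJ/mol
equation 3: not needed (H2 appears nowhere else).
Combining the equations, ΔH = (+3280.2) + (-2984.0) = 296.2 kJ/mol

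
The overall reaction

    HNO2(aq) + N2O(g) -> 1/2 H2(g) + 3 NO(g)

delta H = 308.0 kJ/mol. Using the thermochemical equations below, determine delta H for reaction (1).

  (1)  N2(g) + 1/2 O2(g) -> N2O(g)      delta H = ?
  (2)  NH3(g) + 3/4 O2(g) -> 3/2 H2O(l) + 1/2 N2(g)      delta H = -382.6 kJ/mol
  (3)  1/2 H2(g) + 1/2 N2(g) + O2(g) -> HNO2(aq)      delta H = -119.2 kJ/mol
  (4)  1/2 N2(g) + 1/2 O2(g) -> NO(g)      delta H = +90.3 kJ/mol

delta H = 82.1 kJ/mol

(1) reversed: contributes −x
(2): not needed.
(3) reversed: +119.2 kJ/mol
(4) × 3: (3)·(+90.3) = +270.9 kJ/mol
+308.0 = (+119.2) + (+270.9) − x
x = (+308.0 − (+390.1)) / (-1) = 82.1 kJ/mol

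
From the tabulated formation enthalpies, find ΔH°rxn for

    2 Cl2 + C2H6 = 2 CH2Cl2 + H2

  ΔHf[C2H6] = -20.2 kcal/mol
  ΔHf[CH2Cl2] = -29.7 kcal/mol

ΔH°rxn = -39.2 kcal/mol

Products: 2·(-29.7) + 1·(+0.0) = -59.4
Reactants: 2·(+0.0) + 1·(-20.2) = -20.2
ΔH°rxn = (-59.4) − (-20.2) = -39.2 kcal/mol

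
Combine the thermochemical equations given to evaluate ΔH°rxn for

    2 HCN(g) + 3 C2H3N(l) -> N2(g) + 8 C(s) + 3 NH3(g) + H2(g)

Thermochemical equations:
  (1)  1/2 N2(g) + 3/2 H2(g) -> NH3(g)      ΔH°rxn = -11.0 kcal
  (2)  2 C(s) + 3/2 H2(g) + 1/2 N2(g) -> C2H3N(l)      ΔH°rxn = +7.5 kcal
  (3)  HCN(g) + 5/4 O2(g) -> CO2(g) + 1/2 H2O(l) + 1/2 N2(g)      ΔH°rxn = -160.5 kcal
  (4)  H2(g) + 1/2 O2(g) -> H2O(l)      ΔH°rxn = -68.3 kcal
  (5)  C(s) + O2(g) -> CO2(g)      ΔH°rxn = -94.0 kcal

(1) × 3 (×3 to match 3 NH3(g) in the target): (3)·(-11.0) = -33.0 kcal
(2) reversed and × 3 (C2H3N(l) must end up as a reactant; ×3 to match 3 C2H3N(l) in the target): (-3)·(+7.5) = -22.5 kcal
(3) × 2 (×2 to match 2 HCN(g) in the target): (2)·(-160.5) = -321.0 kcal
(4) reversed: +68.3 kcal
(5) reversed and × 2: (-2)·(-94.0) = +188.0 kcal
Since enthalpy is a state function, ΔH°rxn = (3)·(-11.0) + (-3)·(+7.5) + (2)·(-160.5) + (-1)·(-68.3) + (-2)·(-94.0) = -120.2 kcal

ΔH°rxn = -120.2 kcal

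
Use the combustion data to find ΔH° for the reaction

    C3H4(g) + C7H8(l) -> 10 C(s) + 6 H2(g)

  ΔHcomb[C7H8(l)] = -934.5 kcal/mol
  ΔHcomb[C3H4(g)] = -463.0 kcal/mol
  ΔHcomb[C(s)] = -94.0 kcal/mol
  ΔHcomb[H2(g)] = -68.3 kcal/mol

Using ΔH = Σ nΔHc°(reactants) − Σ nΔHc°(products):
= [1·(-463.0) + 1·(-934.5)] − [10·(-94.0) + 6·(-68.3)]
= -47.7 kcal/mol

ΔH° = -47.7 kcal/mol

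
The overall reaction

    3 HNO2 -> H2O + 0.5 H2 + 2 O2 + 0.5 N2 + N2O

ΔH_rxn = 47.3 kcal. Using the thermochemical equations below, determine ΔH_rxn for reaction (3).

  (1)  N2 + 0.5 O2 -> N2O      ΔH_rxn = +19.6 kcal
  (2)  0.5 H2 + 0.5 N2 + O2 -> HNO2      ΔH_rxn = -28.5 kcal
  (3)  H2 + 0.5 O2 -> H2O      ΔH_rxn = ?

ΔH_rxn = -57.8 kcal

(1) as written: +19.6 kcal
(2) reversed and × 3: (-3)·(-28.5) = +85.5 kcal
(3) as written: contributes x
+47.3 = (+19.6) + (+85.5) + x
x = (+47.3 − (+105.1)) / (1) = -57.8 kcal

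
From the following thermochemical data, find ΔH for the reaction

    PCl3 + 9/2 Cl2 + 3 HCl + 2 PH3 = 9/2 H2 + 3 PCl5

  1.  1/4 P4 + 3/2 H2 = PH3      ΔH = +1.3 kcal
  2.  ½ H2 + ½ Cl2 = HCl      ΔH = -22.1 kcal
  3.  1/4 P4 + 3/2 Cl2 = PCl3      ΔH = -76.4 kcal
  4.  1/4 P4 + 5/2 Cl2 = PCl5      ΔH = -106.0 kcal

ΔH = -177.9 kcal

eq. 1 reversed and × 2: (-2)·(+1.3) = -2.6 kcal
eq. 2 reversed and × 3: (-3)·(-22.1) = +66.3 kcal
eq. 3 reversed: +76.4 kcal
eq. 4 × 3: (3)·(-106.0) = -318.0 kcal
ΔH = (-2)·(+1.3) + (-3)·(-22.1) + (-1)·(-76.4) + (3)·(-106.0) = -177.9 kcal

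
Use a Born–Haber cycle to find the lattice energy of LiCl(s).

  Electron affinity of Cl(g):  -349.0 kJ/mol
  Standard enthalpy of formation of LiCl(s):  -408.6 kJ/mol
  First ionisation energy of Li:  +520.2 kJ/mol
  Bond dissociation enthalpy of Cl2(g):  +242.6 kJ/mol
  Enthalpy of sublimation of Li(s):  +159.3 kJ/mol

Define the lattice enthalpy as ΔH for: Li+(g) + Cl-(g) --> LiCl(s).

ΔHf° = 1·ΔHsub + 1·(ΣIE) + 1/2·D(Cl2) + 1·EA + U
-408.6 = 1·(+159.3) + 1·(+520.2) + 1/2·(+242.6) + 1·(-349.0) + U
U = -408.6 − (+451.8) = -860.4 kJ/mol

U = -860.4 kJ/mol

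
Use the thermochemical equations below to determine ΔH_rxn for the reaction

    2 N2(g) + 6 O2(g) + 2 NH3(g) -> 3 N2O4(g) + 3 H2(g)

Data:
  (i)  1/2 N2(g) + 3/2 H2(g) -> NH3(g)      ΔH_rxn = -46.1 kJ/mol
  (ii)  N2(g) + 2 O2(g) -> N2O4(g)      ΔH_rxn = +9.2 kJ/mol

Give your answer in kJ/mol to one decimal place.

(i) reversed and × 2 (reverse to put NH3(g) on the reactant side; ×2 to match 2 NH3(g) in the target): (-2)·(-46.1) = +92.2 kJ/mol
(ii) × 3 (scale by 3 for the 3 N2O4(g)): (3)·(+9.2) = +27.6 kJ/mol
By Hess's law, ΔH_rxn = (+92.2) + (+27.6) = 119.8 kJ/mol

ΔH_rxn = 119.8 kJ/mol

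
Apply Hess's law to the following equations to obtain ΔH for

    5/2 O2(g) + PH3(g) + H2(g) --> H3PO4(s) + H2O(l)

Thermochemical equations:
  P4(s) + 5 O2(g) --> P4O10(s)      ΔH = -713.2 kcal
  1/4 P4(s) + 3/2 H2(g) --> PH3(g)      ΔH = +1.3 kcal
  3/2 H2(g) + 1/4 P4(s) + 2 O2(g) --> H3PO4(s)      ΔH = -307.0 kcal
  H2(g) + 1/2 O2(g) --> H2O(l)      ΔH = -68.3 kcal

equation 1: not needed (P4O10(s) appears nowhere else).
equation 2 reversed (PH3(g) must end up as a reactant): -1.3 kcal
equation 3 as written (H3PO4(s) already on the product side): -307.0 kcal
equation 4 as written (H2O(l) already on the product side): -68.3 kcal
ΔH = (-1)·(+1.3) + (1)·(-307.0) + (1)·(-68.3) = -376.6 kcal

ΔH = -376.6 kcal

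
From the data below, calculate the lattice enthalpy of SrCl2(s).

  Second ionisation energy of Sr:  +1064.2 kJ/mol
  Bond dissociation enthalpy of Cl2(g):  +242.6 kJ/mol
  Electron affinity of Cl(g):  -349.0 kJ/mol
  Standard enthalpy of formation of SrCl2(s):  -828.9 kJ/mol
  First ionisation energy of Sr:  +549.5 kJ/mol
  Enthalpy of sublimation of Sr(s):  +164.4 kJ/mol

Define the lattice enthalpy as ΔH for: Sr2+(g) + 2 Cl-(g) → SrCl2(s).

U = -2151.6 kJ/mol

ΔHf° = 1·ΔHsub + 1·(ΣIE) + 1·D(Cl2) + 2·EA + U
-828.9 = 1·(+164.4) + 1·(+1613.7) + 1·(+242.6) + 2·(-349.0) + U
U = -828.9 − (+1322.7) = -2151.6 kJ/mol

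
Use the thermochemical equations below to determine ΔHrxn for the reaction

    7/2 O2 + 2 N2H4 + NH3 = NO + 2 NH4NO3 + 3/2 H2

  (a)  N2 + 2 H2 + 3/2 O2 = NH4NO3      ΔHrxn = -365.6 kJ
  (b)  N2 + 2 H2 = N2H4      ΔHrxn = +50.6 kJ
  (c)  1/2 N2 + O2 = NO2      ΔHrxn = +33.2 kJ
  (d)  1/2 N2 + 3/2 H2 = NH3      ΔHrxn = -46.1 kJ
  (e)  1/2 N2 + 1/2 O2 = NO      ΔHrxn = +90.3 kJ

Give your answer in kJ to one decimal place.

(a) × 2: (2)·(-365.6) = -731.2 kJ
(b) reversed and × 2: (-2)·(+50.6) = -101.2 kJ
(c): not needed.
(d) reversed: +46.1 kJ
(e) as written: +90.3 kJ
By Hess's law, ΔHrxn = (2)·(-365.6) + (-2)·(+50.6) + (-1)·(-46.1) + (1)·(+90.3) = -696.0 kJ

ΔHrxn = -696.0 kJ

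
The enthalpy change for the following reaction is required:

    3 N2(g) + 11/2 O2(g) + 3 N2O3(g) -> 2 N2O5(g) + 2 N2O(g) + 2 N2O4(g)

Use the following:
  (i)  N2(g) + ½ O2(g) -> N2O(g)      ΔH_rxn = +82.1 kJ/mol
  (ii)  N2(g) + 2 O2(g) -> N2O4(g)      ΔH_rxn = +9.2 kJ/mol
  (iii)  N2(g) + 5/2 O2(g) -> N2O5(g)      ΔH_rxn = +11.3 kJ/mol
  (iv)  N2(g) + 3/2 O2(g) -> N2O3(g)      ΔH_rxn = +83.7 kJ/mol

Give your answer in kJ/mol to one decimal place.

ΔH_rxn = -45.9 kJ/mol

(i) × 2 (×2 to match 2 N2O(g) in the target): (2)·(+82.1) = +164.2 kJ/mol
(ii) × 2 (×2 to match 2 N2O4(g) in the target): (2)·(+9.2) = +18.4 kJ/mol
(iii) × 2 (scale by 2 for the 2 N2O5(g)): (2)·(+11.3) = +22.6 kJ/mol
(iv) reversed and × 3 (N2O3(g) must end up as a reactant; scale by 3 for the 3 N2O3(g)): (-3)·(+83.7) = -251.1 kJ/mol
ΔH_rxn = (2)·(+82.1) + (2)·(+9.2) + (2)·(+11.3) + (-3)·(+83.7) = -45.9 kJ/mol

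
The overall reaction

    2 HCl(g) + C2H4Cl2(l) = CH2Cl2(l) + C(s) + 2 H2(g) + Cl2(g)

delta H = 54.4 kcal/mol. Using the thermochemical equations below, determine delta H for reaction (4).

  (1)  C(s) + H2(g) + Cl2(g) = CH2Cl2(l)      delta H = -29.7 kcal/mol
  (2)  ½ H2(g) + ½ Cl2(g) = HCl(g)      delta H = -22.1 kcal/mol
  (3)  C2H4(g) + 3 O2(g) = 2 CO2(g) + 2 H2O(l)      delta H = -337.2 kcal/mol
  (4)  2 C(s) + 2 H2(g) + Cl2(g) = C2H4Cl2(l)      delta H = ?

delta H = -39.9 kcal/mol

(1) as written: -29.7 kcal/mol
(2) reversed and × 2: (-2)·(-22.1) = +44.2 kcal/mol
(3): not needed.
(4) reversed: contributes −x
+54.4 = (-29.7) + (+44.2) − x
x = (+54.4 − (+14.5)) / (-1) = -39.9 kcal/mol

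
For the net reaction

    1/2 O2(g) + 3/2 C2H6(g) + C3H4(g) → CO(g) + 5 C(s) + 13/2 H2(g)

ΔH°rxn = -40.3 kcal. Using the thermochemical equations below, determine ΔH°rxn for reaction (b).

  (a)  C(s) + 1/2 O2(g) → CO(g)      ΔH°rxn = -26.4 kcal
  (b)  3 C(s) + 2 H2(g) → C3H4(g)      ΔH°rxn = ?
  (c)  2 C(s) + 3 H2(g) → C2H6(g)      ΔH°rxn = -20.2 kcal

ΔH°rxn = 44.2 kcal

(a) as written (CO(g) already on the product side): -26.4 kcal
(b) reversed (C3H4(g) must end up as a reactant): contributes −x
(c) reversed and × 3/2 (C2H6(g) must end up as a reactant; scale by 3/2 for the 3/2 C2H6(g)): (-3/2)·(-20.2) = +30.3 kcal
-40.3 = (-26.4) + (+30.3) − x
x = (-40.3 − (+3.9)) / (-1) = 44.2 kcal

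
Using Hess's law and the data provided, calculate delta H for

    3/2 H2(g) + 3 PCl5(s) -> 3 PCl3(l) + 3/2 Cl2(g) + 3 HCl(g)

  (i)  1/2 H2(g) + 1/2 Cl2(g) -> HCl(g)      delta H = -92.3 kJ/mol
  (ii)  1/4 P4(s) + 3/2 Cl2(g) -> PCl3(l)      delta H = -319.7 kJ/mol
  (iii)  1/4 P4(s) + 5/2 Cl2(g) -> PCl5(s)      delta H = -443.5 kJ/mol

(i) × 3 (scale by 3 for the 3 HCl(g)): (3)·(-92.3) = -276.9 kJ/mol
(ii) × 3 (×3 to match 3 PCl3(l) in the target): (3)·(-319.7) = -959.1 kJ/mol
(iii) reversed and × 3 (PCl5(s) must end up as a reactant; scale by 3 for the 3 PCl5(s)): (-3)·(-443.5) = +1330.5 kJ/mol
delta H = (3)·(-92.3) + (3)·(-319.7) + (-3)·(-443.5) = 94.5 kJ/mol

delta H = 94.5 kJ/mol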